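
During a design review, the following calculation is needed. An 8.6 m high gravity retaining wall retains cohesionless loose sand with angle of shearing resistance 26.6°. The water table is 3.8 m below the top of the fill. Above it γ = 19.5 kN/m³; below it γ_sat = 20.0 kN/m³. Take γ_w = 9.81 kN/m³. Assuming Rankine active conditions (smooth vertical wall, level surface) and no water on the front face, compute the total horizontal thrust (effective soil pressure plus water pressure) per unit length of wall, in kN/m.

347 kN/m

K_a = tan²(45° − φ/2) = 0.3814.
γ' = 20.0 − 9.81 = 10.19 kN/m³. Depth below WT = 4.8 m.
σ'_h at WT = K_a γ d_w = 28.27 kPa; at base = 28.27 + K_a γ' × 4.8 = 46.92 kPa.
P₁ (0–3.8 m) = ½×28.27×3.8 = 53.70. P₂ (3.8–8.6 m) = ½(28.27+46.92)×4.8 = 180.4.
P_w = ½ γ_w h₂² = 0.5×9.81×4.8² = 113.0. Total = 53.70+180.4+113.0 = 347.2 kN/m.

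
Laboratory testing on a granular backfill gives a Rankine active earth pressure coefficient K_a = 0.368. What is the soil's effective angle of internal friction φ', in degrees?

K_a = tan²(45° − φ/2) ⇒ 45° − φ/2 = arctan(√0.368) = 31.24°.
φ = 2(45° − 31.24°) = 27.52°.

27.5°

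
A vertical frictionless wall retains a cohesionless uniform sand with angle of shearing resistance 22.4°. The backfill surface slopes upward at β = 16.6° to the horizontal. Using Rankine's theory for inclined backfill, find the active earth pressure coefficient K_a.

0.559

K_a = cos β · (cos β − √(cos²β − cos²φ)) / (cos β + √(cos²β − cos²φ)).
cos β = 0.9583, cos φ = 0.9245, √(cos²β − cos²φ) = 0.2522.
K_a = 0.9583 × (0.9583 − 0.2522)/(0.9583 + 0.2522) = 0.5590.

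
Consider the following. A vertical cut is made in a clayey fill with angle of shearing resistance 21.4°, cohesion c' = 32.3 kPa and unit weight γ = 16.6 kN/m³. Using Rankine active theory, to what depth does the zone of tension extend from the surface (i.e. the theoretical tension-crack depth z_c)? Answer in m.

K_a = tan²(45° − 21.4°/2) = 0.4653; √K_a = 0.6822.
The active pressure is zero where K_a γ z = 2c√K_a, so z_c = 2c/(γ√K_a) = 2×32.3/(16.6×0.6822) = 5.705 m.

5.70 m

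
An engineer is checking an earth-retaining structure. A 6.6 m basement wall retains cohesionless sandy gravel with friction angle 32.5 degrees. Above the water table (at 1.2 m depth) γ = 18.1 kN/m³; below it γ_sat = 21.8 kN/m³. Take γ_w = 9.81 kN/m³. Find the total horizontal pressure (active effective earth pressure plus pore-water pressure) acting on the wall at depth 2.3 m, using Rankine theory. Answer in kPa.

21.3 kPa

K_a = (1 − sin φ)/(1 + sin φ) = 0.3010.
γ' = 21.8 − 9.81 = 11.99 kN/m³.
Effective vertical stress at 2.3 m: σ'_v = 18.1×1.2 + 11.99×1.10 = 34.91 kPa.
σ'_h = K_a σ'_v = 0.3010 × 34.91 = 10.51 kPa; u = γ_w × 1.10 = 10.79 kPa.
Total σ_h = 10.51 + 10.79 = 21.30 kPa.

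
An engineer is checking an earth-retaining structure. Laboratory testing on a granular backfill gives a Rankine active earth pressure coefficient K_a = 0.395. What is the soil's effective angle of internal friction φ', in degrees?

25.7°

K_a = tan²(45° − φ/2) ⇒ 45° − φ/2 = arctan(√0.395) = 32.15°.
φ = 2(45° − 32.15°) = 25.70°.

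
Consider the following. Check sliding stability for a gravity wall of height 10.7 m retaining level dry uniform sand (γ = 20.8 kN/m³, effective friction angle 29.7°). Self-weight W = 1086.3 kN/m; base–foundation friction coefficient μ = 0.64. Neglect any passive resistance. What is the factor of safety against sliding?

K_a = tan²(45° − 29.7°/2) = 0.3374.
P_a = ½K_aγH² = 0.5×0.3374×20.8×10.7² = 401.7 kN/m, acting at H/3 = 3.567 m above the base.
FS_sliding = μW / P_a = 0.64×1086.3 / 401.7 = 1.731.

1.73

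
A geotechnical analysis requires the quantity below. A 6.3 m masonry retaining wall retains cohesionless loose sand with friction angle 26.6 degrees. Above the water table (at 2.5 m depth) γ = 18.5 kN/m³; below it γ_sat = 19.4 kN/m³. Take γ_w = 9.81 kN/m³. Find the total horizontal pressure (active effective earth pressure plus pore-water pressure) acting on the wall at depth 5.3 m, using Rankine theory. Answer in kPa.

55.4 kPa

K_a = (1 − sin φ)/(1 + sin φ) = 0.3814.
γ' = 19.4 − 9.81 = 9.590 kN/m³.
Effective vertical stress at 5.3 m: σ'_v = 18.5×2.5 + 9.590×2.80 = 73.10 kPa.
σ'_h = K_a σ'_v = 0.3814 × 73.10 = 27.88 kPa; u = γ_w × 2.80 = 27.47 kPa.
Total σ_h = 27.88 + 27.47 = 55.35 kPa.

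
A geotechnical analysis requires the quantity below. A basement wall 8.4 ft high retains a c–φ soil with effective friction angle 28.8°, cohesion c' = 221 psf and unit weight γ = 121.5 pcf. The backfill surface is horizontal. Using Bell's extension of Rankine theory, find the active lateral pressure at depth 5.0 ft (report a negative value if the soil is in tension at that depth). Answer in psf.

-48.9 psf

K_a = (1 − sin φ)/(1 + sin φ) = 0.3498.
σ_a = K_a γ z − 2c√K_a = 0.3498×121.5×5.0 − 2×221×0.5914 = -48.92 psf.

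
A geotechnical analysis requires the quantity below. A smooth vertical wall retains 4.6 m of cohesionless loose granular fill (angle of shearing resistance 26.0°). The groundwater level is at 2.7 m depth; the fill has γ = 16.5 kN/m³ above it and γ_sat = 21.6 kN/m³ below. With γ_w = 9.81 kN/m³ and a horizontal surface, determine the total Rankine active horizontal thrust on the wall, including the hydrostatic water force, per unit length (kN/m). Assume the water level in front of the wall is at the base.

K_a = tan²(45° − φ/2) = 0.3905.
γ' = 21.6 − 9.81 = 11.79 kN/m³. Depth below WT = 1.9 m.
σ'_h at WT = K_a γ d_w = 17.40 kPa; at base = 17.40 + K_a γ' × 1.9 = 26.14 kPa.
P₁ (0–2.7 m) = ½×17.40×2.7 = 23.48. P₂ (2.7–4.6 m) = ½(17.40+26.14)×1.9 = 41.36.
P_w = ½ γ_w h₂² = 0.5×9.81×1.9² = 17.71. Total = 23.48+41.36+17.71 = 82.55 kN/m.

82.6 kN/m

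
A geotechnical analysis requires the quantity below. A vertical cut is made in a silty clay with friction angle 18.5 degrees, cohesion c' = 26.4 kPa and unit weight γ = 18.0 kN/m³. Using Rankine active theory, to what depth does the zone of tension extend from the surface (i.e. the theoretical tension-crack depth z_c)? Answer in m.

4.07 m

K_a = tan²(45° − 18.5°/2) = 0.5183; √K_a = 0.7199.
The active pressure is zero where K_a γ z = 2c√K_a, so z_c = 2c/(γ√K_a) = 2×26.4/(18.0×0.7199) = 4.075 m.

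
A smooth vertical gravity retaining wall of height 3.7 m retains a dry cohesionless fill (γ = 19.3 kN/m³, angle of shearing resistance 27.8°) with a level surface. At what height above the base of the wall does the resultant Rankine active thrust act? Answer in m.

K_a = 0.3639.
The pressure distribution is triangular, so the resultant acts at H/3 above the base = 3.7/3 = 1.233 m.

1.23 m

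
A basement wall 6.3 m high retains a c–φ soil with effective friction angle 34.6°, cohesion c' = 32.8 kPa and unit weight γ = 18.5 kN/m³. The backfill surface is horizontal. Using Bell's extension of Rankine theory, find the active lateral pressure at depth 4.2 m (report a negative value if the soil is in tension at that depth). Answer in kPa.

-13.0 kPa

K_a = (1 − sin φ)/(1 + sin φ) = 0.2756.
σ_a = K_a γ z − 2c√K_a = 0.2756×18.5×4.2 − 2×32.8×0.5250 = -13.02 kPa.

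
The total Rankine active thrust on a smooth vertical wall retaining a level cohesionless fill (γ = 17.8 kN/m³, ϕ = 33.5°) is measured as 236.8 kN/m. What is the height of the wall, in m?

K_a = 0.2887. P_a = ½ K_a γ H² ⇒ H = √(2P_a/(K_a γ)).
H = √(2×236.8/(0.2887×17.8)) = 9.600 m.

9.60 m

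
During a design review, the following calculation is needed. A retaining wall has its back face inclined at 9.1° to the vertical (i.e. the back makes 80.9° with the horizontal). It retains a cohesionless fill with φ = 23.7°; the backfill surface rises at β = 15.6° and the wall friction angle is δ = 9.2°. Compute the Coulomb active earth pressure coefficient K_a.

0.613

K_a = sin²(α+φ) / [sin²α · sin(α−δ) · (1 + √{sin(φ+δ)sin(φ−β) / (sin(α−δ)sin(α+β))})²].
With α = 80.9°, φ = 23.7°, δ = 9.2°, β = 15.6°: K_a = 0.6128.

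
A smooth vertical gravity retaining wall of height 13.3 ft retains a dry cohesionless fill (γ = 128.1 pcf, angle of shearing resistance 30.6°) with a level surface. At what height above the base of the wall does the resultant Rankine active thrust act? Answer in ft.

K_a = 0.3253.
The pressure distribution is triangular, so the resultant acts at H/3 above the base = 13.3/3 = 4.433 ft.

4.43 ft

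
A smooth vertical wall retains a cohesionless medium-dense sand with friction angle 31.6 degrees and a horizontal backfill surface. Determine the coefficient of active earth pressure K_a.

K_a = tan²(45° − φ/2) = tan²(29.20°) = 0.3123.

0.312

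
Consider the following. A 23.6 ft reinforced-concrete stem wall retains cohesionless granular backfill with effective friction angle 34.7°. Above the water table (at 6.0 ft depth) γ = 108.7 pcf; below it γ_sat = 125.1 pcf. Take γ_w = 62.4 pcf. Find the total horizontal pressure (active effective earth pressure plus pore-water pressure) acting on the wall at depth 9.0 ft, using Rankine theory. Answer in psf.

K_a = (1 − sin φ)/(1 + sin φ) = 0.2745.
γ' = 125.1 − 62.4 = 62.70 pcf.
Effective vertical stress at 9.0 ft: σ'_v = 108.7×6.0 + 62.70×3.00 = 840.3 psf.
σ'_h = K_a σ'_v = 0.2745 × 840.3 = 230.6 psf; u = γ_w × 3.00 = 187.2 psf.
Total σ_h = 230.6 + 187.2 = 417.8 psf.

418 psf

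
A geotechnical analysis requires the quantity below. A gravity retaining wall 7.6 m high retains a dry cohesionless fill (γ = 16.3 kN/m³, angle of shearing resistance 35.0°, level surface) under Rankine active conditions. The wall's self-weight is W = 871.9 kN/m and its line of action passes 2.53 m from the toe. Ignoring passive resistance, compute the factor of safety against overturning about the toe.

6.83

K_a = tan²(45° − 35.0°/2) = 0.2710.
P_a = ½K_aγH² = 0.5×0.2710×16.3×7.6² = 127.6 kN/m, acting at H/3 = 2.533 m above the base.
Overturning moment M_o = P_a × H/3 = 127.6 × 2.533 = 323.2.
Resisting moment M_r = W × 2.53 = 871.9 × 2.53 = 2206.
FS_overturning = M_r/M_o = 2206/323.2 = 6.826.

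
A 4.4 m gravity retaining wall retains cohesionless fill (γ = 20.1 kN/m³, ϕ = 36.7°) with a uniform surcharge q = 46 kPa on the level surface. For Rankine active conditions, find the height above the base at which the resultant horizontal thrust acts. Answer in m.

K_a = 0.2519.
Triangular part P₁ = ½K_aγH² = 49.00 at H/3 = 1.467 m; rectangular part P₂ = K_a q H = 50.98 at H/2 = 2.200 m.
ȳ = (P₁·1.467 + P₂·2.200)/(P₁+P₂) = 1.841 m.

1.84 m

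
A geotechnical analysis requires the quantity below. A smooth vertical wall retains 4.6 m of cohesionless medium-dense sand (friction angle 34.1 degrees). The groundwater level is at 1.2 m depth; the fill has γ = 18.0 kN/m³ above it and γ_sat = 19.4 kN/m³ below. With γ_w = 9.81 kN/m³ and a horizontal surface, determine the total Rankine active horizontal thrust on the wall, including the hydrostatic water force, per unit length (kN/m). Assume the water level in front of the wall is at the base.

K_a = tan²(45° − φ/2) = 0.2815.
γ' = 19.4 − 9.81 = 9.590 kN/m³. Depth below WT = 3.4 m.
σ'_h at WT = K_a γ d_w = 6.081 kPa; at base = 6.081 + K_a γ' × 3.4 = 15.26 kPa.
P₁ (0–1.2 m) = ½×6.081×1.2 = 3.649. P₂ (1.2–4.6 m) = ½(6.081+15.26)×3.4 = 36.28.
P_w = ½ γ_w h₂² = 0.5×9.81×3.4² = 56.70. Total = 3.649+36.28+56.70 = 96.63 kN/m.

96.6 kN/m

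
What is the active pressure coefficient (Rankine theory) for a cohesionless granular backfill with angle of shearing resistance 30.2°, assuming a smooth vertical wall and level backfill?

K_a = (1 − sin φ)/(1 + sin φ) = (1 − sin 30.2°)/(1 + sin 30.2°) = 0.3307.

0.331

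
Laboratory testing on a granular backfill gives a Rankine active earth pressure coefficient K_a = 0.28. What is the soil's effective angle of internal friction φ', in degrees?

34.2°

K_a = tan²(45° − φ/2) ⇒ 45° − φ/2 = arctan(√0.28) = 27.89°.
φ = 2(45° − 27.89°) = 34.23°.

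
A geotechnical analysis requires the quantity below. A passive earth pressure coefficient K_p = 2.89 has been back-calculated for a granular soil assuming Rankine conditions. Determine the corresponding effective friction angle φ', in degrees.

29.1°

K_p = (1+sin φ)/(1−sin φ) ⇒ sin φ = (K_p − 1)/(K_p + 1) = 0.4859.
φ = arcsin(0.4859) = 29.07°.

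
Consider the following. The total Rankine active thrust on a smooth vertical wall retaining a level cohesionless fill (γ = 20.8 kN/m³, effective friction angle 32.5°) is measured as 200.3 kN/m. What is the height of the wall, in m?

K_a = 0.3010. P_a = ½ K_a γ H² ⇒ H = √(2P_a/(K_a γ)).
H = √(2×200.3/(0.3010×20.8)) = 7.999 m.

8.00 m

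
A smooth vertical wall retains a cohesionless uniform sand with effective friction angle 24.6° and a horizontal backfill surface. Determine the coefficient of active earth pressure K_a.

0.412

K_a = tan²(45° − φ/2) = tan²(32.70°) = 0.4121.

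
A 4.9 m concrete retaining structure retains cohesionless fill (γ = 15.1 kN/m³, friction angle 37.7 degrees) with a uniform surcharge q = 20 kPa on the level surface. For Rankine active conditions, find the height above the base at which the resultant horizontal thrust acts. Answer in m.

K_a = 0.2411.
Triangular part P₁ = ½K_aγH² = 43.70 at H/3 = 1.633 m; rectangular part P₂ = K_a q H = 23.62 at H/2 = 2.450 m.
ȳ = (P₁·1.633 + P₂·2.450)/(P₁+P₂) = 1.920 m.

1.92 m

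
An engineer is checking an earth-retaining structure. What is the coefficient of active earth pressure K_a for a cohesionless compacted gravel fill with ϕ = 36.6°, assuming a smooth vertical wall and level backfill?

K_a = (1 − sin φ)/(1 + sin φ) = (1 − sin 36.6°)/(1 + sin 36.6°) = 0.2530.

0.253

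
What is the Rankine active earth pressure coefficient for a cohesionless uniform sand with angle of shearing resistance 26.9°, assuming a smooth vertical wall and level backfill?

K_a = (1 − sin φ)/(1 + sin φ) = (1 − sin 26.9°)/(1 + sin 26.9°) = 0.3770.

0.377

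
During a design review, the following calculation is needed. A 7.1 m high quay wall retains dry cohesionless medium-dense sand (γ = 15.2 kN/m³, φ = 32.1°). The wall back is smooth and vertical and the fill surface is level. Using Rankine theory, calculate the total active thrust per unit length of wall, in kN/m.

117 kN/m

K_a = tan²(45° − φ/2) = 0.3060.
P_a = ½ K_a γ H² = 0.5 × 0.3060 × 15.2 × 7.1² = 117.2 kN/m.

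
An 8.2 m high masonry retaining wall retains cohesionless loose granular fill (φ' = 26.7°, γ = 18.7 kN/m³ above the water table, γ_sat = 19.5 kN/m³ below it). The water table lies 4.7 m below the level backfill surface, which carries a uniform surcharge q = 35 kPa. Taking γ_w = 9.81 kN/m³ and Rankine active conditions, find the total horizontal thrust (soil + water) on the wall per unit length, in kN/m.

387 kN/m

K_a = tan²(45° − φ/2) = 0.3800.
γ' = 19.5 − 9.81 = 9.690 kN/m³. h₂ = H − d_w = 3.5 m.
σ'_h: at surface K_a·q = 13.30; at WT K_a(q+γd_w) = 46.69; at base K_a(q+γd_w+γ'h₂) = 59.58 kPa.
P₁ = ½(13.30+46.69)×4.7 = 141.0; P₂ = ½(46.69+59.58)×3.5 = 186.0; P_w = ½γ_w h₂² = 60.09.
Total = 141.0+186.0+60.09 = 387.0 kN/m.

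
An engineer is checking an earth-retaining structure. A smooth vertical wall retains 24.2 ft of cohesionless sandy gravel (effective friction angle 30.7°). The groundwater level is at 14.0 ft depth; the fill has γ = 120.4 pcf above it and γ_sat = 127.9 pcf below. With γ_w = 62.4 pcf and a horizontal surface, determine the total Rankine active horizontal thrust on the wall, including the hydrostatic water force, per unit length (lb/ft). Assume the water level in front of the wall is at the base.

K_a = tan²(45° − φ/2) = 0.3240.
γ' = 127.9 − 62.4 = 65.50 pcf. Depth below WT = 10.2 ft.
σ'_h at WT = K_a γ d_w = 546.2 psf; at base = 546.2 + K_a γ' × 10.2 = 762.7 psf.
P₁ (0–14.0 ft) = ½×546.2×14.0 = 3823. P₂ (14.0–24.2 ft) = ½(546.2+762.7)×10.2 = 6675.
P_w = ½ γ_w h₂² = 0.5×62.4×10.2² = 3246. Total = 3823+6675+3246 = 13740 lb/ft.

13700 lb/ft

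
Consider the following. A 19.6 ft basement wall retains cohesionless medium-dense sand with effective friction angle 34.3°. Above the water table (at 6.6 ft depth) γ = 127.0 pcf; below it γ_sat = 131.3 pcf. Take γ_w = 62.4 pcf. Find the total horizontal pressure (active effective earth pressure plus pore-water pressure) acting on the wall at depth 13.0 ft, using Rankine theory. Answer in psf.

756 psf

K_a = (1 − sin φ)/(1 + sin φ) = 0.2792.
γ' = 131.3 − 62.4 = 68.90 pcf.
Effective vertical stress at 13.0 ft: σ'_v = 127.0×6.6 + 68.90×6.40 = 1279 psf.
σ'_h = K_a σ'_v = 0.2792 × 1279 = 357.1 psf; u = γ_w × 6.40 = 399.4 psf.
Total σ_h = 357.1 + 399.4 = 756.5 psf.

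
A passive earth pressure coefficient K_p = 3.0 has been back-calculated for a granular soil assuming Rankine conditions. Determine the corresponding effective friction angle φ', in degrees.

30.0°

K_p = (1+sin φ)/(1−sin φ) ⇒ sin φ = (K_p − 1)/(K_p + 1) = 0.5000.
φ = arcsin(0.5000) = 30.00°.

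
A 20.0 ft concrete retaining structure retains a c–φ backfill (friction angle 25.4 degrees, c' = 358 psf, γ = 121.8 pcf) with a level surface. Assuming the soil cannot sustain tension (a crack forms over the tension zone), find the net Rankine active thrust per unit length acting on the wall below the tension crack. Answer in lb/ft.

K_a = 0.3996; √K_a = 0.6322.
Tension-crack depth z_c = 2c/(γ√K_a) = 2×358/(121.8×0.6322) = 9.299 ft.
σ_a at base = K_a γ H − 2c√K_a = 0.3996×121.8×20.0 − 2×358×0.6322 = 520.9 psf.
P_a = ½ × 520.9 × (H − z_c) = 0.5×520.9×10.70 = 2787 lb/ft.

2790 lb/ft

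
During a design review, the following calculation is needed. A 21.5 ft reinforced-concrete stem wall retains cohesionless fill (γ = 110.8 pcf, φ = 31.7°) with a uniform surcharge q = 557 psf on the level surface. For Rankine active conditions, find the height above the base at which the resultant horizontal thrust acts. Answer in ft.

K_a = 0.3111.
Triangular part P₁ = ½K_aγH² = 7966 at H/3 = 7.167 ft; rectangular part P₂ = K_a q H = 3725 at H/2 = 10.75 ft.
ȳ = (P₁·7.167 + P₂·10.75)/(P₁+P₂) = 8.308 ft.

8.31 ft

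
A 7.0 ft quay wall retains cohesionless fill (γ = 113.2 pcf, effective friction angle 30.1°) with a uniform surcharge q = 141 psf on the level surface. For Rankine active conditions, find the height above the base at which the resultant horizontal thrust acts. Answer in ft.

K_a = 0.3320.
Triangular part P₁ = ½K_aγH² = 920.7 at H/3 = 2.333 ft; rectangular part P₂ = K_a q H = 327.7 at H/2 = 3.500 ft.
ȳ = (P₁·2.333 + P₂·3.500)/(P₁+P₂) = 2.640 ft.

2.64 ft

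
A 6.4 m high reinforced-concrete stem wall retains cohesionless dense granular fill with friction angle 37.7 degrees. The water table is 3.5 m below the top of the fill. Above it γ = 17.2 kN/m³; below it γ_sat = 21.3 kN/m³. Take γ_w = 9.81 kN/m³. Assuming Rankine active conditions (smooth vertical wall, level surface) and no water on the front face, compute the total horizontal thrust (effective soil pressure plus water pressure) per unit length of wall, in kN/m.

120 kN/m

K_a = tan²(45° − φ/2) = 0.2411.
γ' = 21.3 − 9.81 = 11.49 kN/m³. Depth below WT = 2.9 m.
σ'_h at WT = K_a γ d_w = 14.51 kPa; at base = 14.51 + K_a γ' × 2.9 = 22.54 kPa.
P₁ (0–3.5 m) = ½×14.51×3.5 = 25.40. P₂ (3.5–6.4 m) = ½(14.51+22.54)×2.9 = 53.73.
P_w = ½ γ_w h₂² = 0.5×9.81×2.9² = 41.25. Total = 25.40+53.73+41.25 = 120.4 kN/m.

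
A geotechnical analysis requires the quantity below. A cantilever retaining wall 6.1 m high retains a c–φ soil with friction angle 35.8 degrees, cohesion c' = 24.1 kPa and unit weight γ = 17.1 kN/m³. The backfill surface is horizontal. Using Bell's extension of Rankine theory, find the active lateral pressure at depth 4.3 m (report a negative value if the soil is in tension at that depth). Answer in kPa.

-5.41 kPa

K_a = (1 − sin φ)/(1 + sin φ) = 0.2619.
σ_a = K_a γ z − 2c√K_a = 0.2619×17.1×4.3 − 2×24.1×0.5117 = -5.410 kPa.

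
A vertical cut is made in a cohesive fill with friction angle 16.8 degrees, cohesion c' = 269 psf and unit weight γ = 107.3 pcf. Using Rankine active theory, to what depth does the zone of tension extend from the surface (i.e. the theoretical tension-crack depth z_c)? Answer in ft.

6.75 ft

K_a = tan²(45° − 16.8°/2) = 0.5516; √K_a = 0.7427.
The active pressure is zero where K_a γ z = 2c√K_a, so z_c = 2c/(γ√K_a) = 2×269/(107.3×0.7427) = 6.751 ft.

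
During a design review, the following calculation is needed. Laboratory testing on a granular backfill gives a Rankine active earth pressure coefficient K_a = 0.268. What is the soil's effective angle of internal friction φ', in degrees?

K_a = tan²(45° − φ/2) ⇒ 45° − φ/2 = arctan(√0.268) = 27.37°.
φ = 2(45° − 27.37°) = 35.26°.

35.3°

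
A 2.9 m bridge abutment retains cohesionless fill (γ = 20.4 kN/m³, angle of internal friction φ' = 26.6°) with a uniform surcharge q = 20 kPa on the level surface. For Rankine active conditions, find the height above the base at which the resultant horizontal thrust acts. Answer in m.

K_a = 0.3814.
Triangular part P₁ = ½K_aγH² = 32.72 at H/3 = 0.9667 m; rectangular part P₂ = K_a q H = 22.12 at H/2 = 1.450 m.
ȳ = (P₁·0.9667 + P₂·1.450)/(P₁+P₂) = 1.162 m.

1.16 m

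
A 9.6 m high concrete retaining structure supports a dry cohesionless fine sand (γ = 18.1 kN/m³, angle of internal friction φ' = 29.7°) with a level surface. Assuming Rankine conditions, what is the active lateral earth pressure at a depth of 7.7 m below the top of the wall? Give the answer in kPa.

K_a = (1 − sin φ)/(1 + sin φ) = 0.3374.
σ_h = K_a γ z = 0.3374 × 18.1 × 7.7 = 47.02 kPa.

47.0 kPa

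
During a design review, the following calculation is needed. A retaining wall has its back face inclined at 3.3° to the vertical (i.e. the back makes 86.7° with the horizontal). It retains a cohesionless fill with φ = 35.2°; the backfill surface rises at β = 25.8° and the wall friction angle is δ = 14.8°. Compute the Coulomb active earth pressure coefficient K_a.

0.401

K_a = sin²(α+φ) / [sin²α · sin(α−δ) · (1 + √{sin(φ+δ)sin(φ−β) / (sin(α−δ)sin(α+β))})²].
With α = 86.7°, φ = 35.2°, δ = 14.8°, β = 25.8°: K_a = 0.4010.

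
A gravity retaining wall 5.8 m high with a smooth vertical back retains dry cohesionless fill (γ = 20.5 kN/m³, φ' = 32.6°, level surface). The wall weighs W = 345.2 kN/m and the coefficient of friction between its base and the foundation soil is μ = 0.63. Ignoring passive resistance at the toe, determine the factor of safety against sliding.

K_a = tan²(45° − 32.6°/2) = 0.2997.
P_a = ½K_aγH² = 0.5×0.2997×20.5×5.8² = 103.4 kN/m, acting at H/3 = 1.933 m above the base.
FS_sliding = μW / P_a = 0.63×345.2 / 103.4 = 2.104.

2.10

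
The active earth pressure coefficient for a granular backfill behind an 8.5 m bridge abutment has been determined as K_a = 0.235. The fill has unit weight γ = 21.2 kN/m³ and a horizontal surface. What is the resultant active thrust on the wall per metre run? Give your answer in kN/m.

P = ½ K_a γ H² = 0.5 × 0.235 × 21.2 × 8.5² = 180.0 kN/m.

180 kN/m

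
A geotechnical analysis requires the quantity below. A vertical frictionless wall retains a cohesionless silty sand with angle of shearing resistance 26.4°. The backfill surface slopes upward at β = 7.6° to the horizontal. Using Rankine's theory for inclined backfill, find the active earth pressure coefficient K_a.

0.397

K_a = cos β · (cos β − √(cos²β − cos²φ)) / (cos β + √(cos²β − cos²φ)).
cos β = 0.9912, cos φ = 0.8957, √(cos²β − cos²φ) = 0.4245.
K_a = 0.9912 × (0.9912 − 0.4245)/(0.9912 + 0.4245) = 0.3968.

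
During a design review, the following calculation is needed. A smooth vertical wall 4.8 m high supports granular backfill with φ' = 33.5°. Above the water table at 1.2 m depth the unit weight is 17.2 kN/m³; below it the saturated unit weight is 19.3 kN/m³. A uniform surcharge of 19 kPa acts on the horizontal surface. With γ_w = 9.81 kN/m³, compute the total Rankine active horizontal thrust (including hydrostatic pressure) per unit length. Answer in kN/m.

K_a = tan²(45° − φ/2) = 0.2887.
γ' = 19.3 − 9.81 = 9.490 kN/m³. h₂ = H − d_w = 3.6 m.
σ'_h: at surface K_a·q = 5.486; at WT K_a(q+γd_w) = 11.44; at base K_a(q+γd_w+γ'h₂) = 21.31 kPa.
P₁ = ½(5.486+11.44)×1.2 = 10.16; P₂ = ½(11.44+21.31)×3.6 = 58.95; P_w = ½γ_w h₂² = 63.57.
Total = 10.16+58.95+63.57 = 132.7 kN/m.

133 kN/m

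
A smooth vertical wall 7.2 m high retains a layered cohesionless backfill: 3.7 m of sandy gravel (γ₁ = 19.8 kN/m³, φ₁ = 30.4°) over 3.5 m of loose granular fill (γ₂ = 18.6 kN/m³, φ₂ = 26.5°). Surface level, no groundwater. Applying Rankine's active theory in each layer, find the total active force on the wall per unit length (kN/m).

186 kN/m

K_a1 = tan²(45°−30.4°/2) = 0.3280; K_a2 = tan²(45°−26.5°/2) = 0.3829.
Layer 1: σ at base = K_a1 γ₁ h₁ = 24.03 kPa; P₁ = ½×24.03×3.7 = 44.45.
Layer 2: σ_v at top = γ₁h₁ = 73.26; σ_h top = K_a2×73.26 = 28.05; σ_h base = K_a2×(73.26+18.6×3.5) = 52.98.
P₂ = ½(28.05+52.98)×3.5 = 141.8. Total P_a = 44.45+141.8 = 186.3 kN/m.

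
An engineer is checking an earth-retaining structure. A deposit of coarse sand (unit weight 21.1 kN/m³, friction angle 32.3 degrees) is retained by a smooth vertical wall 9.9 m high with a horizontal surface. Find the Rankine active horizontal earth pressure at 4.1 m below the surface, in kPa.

K_a = (1 − sin φ)/(1 + sin φ) = 0.3035.
σ_h = K_a γ z = 0.3035 × 21.1 × 4.1 = 26.25 kPa.

26.3 kPa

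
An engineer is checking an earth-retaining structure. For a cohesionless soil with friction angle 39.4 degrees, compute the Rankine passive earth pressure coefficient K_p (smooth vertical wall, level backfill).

K_p = (1 + sin φ)/(1 − sin φ) = tan²(45° + 39.4°/2) = 4.475.

4.48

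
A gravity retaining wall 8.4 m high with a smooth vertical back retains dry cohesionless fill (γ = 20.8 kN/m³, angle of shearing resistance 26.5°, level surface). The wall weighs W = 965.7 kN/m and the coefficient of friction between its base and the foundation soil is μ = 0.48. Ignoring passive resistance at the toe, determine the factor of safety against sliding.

K_a = tan²(45° − 26.5°/2) = 0.3829.
P_a = ½K_aγH² = 0.5×0.3829×20.8×8.4² = 281.0 kN/m, acting at H/3 = 2.800 m above the base.
FS_sliding = μW / P_a = 0.48×965.7 / 281.0 = 1.650.

1.65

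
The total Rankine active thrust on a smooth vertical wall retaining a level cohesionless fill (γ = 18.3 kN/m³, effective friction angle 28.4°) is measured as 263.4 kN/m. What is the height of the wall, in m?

9.00 m

K_a = 0.3554. P_a = ½ K_a γ H² ⇒ H = √(2P_a/(K_a γ)).
H = √(2×263.4/(0.3554×18.3)) = 9.000 m.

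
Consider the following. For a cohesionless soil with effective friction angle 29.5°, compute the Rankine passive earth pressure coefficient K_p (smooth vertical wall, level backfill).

2.94

K_p = (1 + sin φ)/(1 − sin φ) = tan²(45° + 29.5°/2) = 2.940.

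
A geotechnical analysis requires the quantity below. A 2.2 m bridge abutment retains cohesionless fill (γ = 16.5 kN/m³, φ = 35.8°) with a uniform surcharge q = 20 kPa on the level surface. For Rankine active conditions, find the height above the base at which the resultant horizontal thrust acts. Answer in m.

K_a = 0.2619.
Triangular part P₁ = ½K_aγH² = 10.46 at H/3 = 0.7333 m; rectangular part P₂ = K_a q H = 11.52 at H/2 = 1.100 m.
ȳ = (P₁·0.7333 + P₂·1.100)/(P₁+P₂) = 0.9256 m.

0.926 m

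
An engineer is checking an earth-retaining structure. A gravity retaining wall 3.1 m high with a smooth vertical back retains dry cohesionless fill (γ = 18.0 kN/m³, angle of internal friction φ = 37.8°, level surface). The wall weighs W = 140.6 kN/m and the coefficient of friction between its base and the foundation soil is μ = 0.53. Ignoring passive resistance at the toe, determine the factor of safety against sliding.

3.59

K_a = tan²(45° − 37.8°/2) = 0.2400.
P_a = ½K_aγH² = 0.5×0.2400×18.0×3.1² = 20.76 kN/m, acting at H/3 = 1.033 m above the base.
FS_sliding = μW / P_a = 0.53×140.6 / 20.76 = 3.590.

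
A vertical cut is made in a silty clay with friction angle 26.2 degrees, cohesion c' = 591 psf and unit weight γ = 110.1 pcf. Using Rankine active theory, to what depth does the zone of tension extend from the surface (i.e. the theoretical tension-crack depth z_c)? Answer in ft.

K_a = tan²(45° − 26.2°/2) = 0.3874; √K_a = 0.6224.
The active pressure is zero where K_a γ z = 2c√K_a, so z_c = 2c/(γ√K_a) = 2×591/(110.1×0.6224) = 17.25 ft.

17.2 ft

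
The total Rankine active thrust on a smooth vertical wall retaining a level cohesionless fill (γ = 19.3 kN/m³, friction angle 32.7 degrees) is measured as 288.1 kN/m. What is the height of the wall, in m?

10.0 m

K_a = 0.2985. P_a = ½ K_a γ H² ⇒ H = √(2P_a/(K_a γ)).
H = √(2×288.1/(0.2985×19.3)) = 10.00 m.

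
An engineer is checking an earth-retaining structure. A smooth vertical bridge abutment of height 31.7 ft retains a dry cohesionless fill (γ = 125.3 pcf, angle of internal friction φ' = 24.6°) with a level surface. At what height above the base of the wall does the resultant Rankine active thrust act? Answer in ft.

10.6 ft

K_a = 0.4121.
The pressure distribution is triangular, so the resultant acts at H/3 above the base = 31.7/3 = 10.57 ft.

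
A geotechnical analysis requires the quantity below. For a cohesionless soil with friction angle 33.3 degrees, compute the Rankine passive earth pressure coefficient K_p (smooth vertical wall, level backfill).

3.43

K_p = (1 + sin φ)/(1 − sin φ) = tan²(45° + 33.3°/2) = 3.435.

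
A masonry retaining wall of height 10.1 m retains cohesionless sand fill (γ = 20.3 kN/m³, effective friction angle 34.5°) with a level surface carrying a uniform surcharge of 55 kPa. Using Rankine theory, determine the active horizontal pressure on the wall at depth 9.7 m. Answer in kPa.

69.7 kPa

K_a = (1 − sin φ)/(1 + sin φ) = 0.2768.
σ_v = γz + q = 20.3 × 9.7 + 55 = 251.9 kPa.
σ_h = K_a σ_v = 0.2768 × 251.9 = 69.73 kPa.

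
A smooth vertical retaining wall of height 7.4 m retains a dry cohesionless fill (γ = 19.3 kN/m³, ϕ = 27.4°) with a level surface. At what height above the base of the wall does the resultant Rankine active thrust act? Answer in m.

K_a = 0.3697.
The pressure distribution is triangular, so the resultant acts at H/3 above the base = 7.4/3 = 2.467 m.

2.47 m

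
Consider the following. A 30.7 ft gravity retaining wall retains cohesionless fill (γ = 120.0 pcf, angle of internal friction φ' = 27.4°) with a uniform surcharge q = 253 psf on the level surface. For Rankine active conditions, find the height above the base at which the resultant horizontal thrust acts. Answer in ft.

K_a = 0.3697.
Triangular part P₁ = ½K_aγH² = 20900 at H/3 = 10.23 ft; rectangular part P₂ = K_a q H = 2871 at H/2 = 15.35 ft.
ȳ = (P₁·10.23 + P₂·15.35)/(P₁+P₂) = 10.85 ft.

10.9 ft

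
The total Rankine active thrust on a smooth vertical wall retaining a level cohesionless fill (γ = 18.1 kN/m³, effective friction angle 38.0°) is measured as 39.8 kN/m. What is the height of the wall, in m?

4.30 m

K_a = 0.2379. P_a = ½ K_a γ H² ⇒ H = √(2P_a/(K_a γ)).
H = √(2×39.8/(0.2379×18.1)) = 4.300 m.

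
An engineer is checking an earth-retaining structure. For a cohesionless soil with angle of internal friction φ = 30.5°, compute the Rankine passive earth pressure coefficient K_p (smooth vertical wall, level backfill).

3.06

K_p = (1 + sin φ)/(1 − sin φ) = tan²(45° + 30.5°/2) = 3.061.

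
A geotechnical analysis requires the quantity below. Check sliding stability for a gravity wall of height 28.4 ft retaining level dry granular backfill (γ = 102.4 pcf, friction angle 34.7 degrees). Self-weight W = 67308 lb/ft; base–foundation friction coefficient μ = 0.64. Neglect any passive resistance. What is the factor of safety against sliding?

K_a = tan²(45° − 34.7°/2) = 0.2745.
P_a = ½K_aγH² = 0.5×0.2745×102.4×28.4² = 11330 lb/ft, acting at H/3 = 9.467 ft above the base.
FS_sliding = μW / P_a = 0.64×67308 / 11330 = 3.801.

3.80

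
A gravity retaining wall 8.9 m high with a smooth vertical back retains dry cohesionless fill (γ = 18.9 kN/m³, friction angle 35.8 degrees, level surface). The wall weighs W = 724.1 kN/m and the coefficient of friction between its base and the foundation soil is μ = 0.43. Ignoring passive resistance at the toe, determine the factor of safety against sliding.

1.59

K_a = tan²(45° − 35.8°/2) = 0.2619.
P_a = ½K_aγH² = 0.5×0.2619×18.9×8.9² = 196.0 kN/m, acting at H/3 = 2.967 m above the base.
FS_sliding = μW / P_a = 0.43×724.1 / 196.0 = 1.588.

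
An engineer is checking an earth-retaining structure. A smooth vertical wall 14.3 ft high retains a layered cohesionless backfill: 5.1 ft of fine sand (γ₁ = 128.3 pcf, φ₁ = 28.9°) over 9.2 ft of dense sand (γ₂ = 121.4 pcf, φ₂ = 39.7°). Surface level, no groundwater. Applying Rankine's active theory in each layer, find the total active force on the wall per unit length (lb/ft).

K_a1 = tan²(45°−28.9°/2) = 0.3484; K_a2 = tan²(45°−39.7°/2) = 0.2204.
Layer 1: σ at base = K_a1 γ₁ h₁ = 227.9 psf; P₁ = ½×227.9×5.1 = 581.3.
Layer 2: σ_v at top = γ₁h₁ = 654.3; σ_h top = K_a2×654.3 = 144.2; σ_h base = K_a2×(654.3+121.4×9.2) = 390.4.
P₂ = ½(144.2+390.4)×9.2 = 2459. Total P_a = 581.3+2459 = 3041 lb/ft.

3040 lb/ft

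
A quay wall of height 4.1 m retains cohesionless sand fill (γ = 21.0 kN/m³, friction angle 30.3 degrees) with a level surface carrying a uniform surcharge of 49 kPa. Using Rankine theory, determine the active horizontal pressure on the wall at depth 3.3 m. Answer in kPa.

K_a = (1 − sin φ)/(1 + sin φ) = 0.3293.
σ_v = γz + q = 21.0 × 3.3 + 49 = 118.3 kPa.
σ_h = K_a σ_v = 0.3293 × 118.3 = 38.96 kPa.

39.0 kPa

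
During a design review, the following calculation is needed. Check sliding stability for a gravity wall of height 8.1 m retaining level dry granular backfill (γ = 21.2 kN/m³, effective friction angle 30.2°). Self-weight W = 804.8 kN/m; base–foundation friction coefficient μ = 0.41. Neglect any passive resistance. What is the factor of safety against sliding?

K_a = tan²(45° − 30.2°/2) = 0.3307.
P_a = ½K_aγH² = 0.5×0.3307×21.2×8.1² = 230.0 kN/m, acting at H/3 = 2.700 m above the base.
FS_sliding = μW / P_a = 0.41×804.8 / 230.0 = 1.435.

1.43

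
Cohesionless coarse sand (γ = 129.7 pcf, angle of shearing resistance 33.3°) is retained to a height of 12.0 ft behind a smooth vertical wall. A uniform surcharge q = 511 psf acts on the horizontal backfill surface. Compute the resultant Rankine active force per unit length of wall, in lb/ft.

K_a = tan²(45° − φ/2) = 0.2911.
Soil triangle: ½ K_a γ H² = 0.5×0.2911×129.7×12.0² = 2719 lb/ft.
Surcharge rectangle: K_a q H = 0.2911×511×12.0 = 1785 lb/ft.
Total = 2719 + 1785 = 4504 lb/ft.

4500 lb/ft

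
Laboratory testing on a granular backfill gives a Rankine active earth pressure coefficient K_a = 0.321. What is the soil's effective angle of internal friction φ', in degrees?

30.9°

K_a = tan²(45° − φ/2) ⇒ 45° − φ/2 = arctan(√0.321) = 29.53°.
φ = 2(45° − 29.53°) = 30.93°.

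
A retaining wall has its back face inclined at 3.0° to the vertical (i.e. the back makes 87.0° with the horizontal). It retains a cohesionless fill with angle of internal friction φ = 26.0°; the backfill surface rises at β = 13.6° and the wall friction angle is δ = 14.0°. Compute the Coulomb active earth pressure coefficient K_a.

K_a = sin²(α+φ) / [sin²α · sin(α−δ) · (1 + √{sin(φ+δ)sin(φ−β) / (sin(α−δ)sin(α+β))})²].
With α = 87.0°, φ = 26.0°, δ = 14.0°, β = 13.6°: K_a = 0.4644.

0.464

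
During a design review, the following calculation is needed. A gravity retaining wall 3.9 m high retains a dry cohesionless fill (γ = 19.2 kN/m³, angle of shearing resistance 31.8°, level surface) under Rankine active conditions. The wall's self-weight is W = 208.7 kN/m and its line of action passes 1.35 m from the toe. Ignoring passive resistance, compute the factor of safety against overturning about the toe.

4.79

K_a = tan²(45° − 31.8°/2) = 0.3098.
P_a = ½K_aγH² = 0.5×0.3098×19.2×3.9² = 45.24 kN/m, acting at H/3 = 1.300 m above the base.
Overturning moment M_o = P_a × H/3 = 45.24 × 1.300 = 58.81.
Resisting moment M_r = W × 1.35 = 208.7 × 1.35 = 281.7.
FS_overturning = M_r/M_o = 281.7/58.81 = 4.791.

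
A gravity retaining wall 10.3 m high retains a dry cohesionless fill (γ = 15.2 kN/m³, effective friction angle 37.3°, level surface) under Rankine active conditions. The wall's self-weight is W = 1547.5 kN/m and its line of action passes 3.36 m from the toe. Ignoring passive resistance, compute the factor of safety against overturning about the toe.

7.66

K_a = tan²(45° − 37.3°/2) = 0.2453.
P_a = ½K_aγH² = 0.5×0.2453×15.2×10.3² = 197.8 kN/m, acting at H/3 = 3.433 m above the base.
Overturning moment M_o = P_a × H/3 = 197.8 × 3.433 = 679.2.
Resisting moment M_r = W × 3.36 = 1547.5 × 3.36 = 5200.
FS_overturning = M_r/M_o = 5200/679.2 = 7.656.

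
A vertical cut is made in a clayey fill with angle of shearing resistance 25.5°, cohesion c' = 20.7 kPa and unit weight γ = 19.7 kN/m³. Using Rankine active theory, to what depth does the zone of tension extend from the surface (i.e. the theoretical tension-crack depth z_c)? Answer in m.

K_a = tan²(45° − 25.5°/2) = 0.3981; √K_a = 0.6310.
The active pressure is zero where K_a γ z = 2c√K_a, so z_c = 2c/(γ√K_a) = 2×20.7/(19.7×0.6310) = 3.331 m.

3.33 m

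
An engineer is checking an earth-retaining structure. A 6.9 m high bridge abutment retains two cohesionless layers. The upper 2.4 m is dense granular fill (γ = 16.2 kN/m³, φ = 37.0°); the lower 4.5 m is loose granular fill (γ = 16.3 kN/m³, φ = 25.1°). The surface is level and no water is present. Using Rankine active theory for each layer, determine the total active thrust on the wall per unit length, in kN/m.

149 kN/m

K_a1 = tan²(45°−37.0°/2) = 0.2486; K_a2 = tan²(45°−25.1°/2) = 0.4043.
Layer 1: σ at base = K_a1 γ₁ h₁ = 9.665 kPa; P₁ = ½×9.665×2.4 = 11.60.
Layer 2: σ_v at top = γ₁h₁ = 38.88; σ_h top = K_a2×38.88 = 15.72; σ_h base = K_a2×(38.88+16.3×4.5) = 45.37.
P₂ = ½(15.72+45.37)×4.5 = 137.5. Total P_a = 11.60+137.5 = 149.1 kN/m.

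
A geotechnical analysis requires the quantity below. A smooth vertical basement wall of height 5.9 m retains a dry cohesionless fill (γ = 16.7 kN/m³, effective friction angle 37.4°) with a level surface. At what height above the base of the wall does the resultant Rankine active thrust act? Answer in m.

1.97 m

K_a = 0.2443.
The pressure distribution is triangular, so the resultant acts at H/3 above the base = 5.9/3 = 1.967 m.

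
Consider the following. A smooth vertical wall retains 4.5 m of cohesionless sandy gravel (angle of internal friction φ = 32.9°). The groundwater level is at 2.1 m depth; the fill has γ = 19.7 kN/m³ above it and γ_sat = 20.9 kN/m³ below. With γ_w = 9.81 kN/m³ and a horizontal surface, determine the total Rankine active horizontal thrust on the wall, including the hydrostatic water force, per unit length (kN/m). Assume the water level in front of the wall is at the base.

K_a = tan²(45° − φ/2) = 0.2960.
γ' = 20.9 − 9.81 = 11.09 kN/m³. Depth below WT = 2.4 m.
σ'_h at WT = K_a γ d_w = 12.25 kPa; at base = 12.25 + K_a γ' × 2.4 = 20.13 kPa.
P₁ (0–2.1 m) = ½×12.25×2.1 = 12.86. P₂ (2.1–4.5 m) = ½(12.25+20.13)×2.4 = 38.85.
P_w = ½ γ_w h₂² = 0.5×9.81×2.4² = 28.25. Total = 12.86+38.85+28.25 = 79.96 kN/m.

80.0 kN/m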